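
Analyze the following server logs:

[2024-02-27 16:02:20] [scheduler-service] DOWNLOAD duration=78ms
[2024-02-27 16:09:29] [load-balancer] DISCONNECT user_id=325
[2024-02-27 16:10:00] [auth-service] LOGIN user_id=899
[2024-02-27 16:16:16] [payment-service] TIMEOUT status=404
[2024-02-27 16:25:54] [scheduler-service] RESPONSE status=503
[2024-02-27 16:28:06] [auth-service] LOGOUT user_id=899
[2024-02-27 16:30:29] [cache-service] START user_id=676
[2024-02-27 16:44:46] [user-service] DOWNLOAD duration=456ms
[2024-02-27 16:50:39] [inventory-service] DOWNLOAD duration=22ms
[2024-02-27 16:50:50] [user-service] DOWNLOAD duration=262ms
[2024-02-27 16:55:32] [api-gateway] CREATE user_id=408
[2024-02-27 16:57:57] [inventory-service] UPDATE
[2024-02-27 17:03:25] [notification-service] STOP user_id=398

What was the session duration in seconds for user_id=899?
1086

To calculate session duration:

1. Find LOGIN event for user_id=899: 2024-02-27 16:10:00
2. Find LOGOUT event for user_id=899: 2024-02-27 16:28:06
3. Session duration: 2024-02-27 16:28:06 - 2024-02-27 16:10:00 = 1086 seconds (18 minutes)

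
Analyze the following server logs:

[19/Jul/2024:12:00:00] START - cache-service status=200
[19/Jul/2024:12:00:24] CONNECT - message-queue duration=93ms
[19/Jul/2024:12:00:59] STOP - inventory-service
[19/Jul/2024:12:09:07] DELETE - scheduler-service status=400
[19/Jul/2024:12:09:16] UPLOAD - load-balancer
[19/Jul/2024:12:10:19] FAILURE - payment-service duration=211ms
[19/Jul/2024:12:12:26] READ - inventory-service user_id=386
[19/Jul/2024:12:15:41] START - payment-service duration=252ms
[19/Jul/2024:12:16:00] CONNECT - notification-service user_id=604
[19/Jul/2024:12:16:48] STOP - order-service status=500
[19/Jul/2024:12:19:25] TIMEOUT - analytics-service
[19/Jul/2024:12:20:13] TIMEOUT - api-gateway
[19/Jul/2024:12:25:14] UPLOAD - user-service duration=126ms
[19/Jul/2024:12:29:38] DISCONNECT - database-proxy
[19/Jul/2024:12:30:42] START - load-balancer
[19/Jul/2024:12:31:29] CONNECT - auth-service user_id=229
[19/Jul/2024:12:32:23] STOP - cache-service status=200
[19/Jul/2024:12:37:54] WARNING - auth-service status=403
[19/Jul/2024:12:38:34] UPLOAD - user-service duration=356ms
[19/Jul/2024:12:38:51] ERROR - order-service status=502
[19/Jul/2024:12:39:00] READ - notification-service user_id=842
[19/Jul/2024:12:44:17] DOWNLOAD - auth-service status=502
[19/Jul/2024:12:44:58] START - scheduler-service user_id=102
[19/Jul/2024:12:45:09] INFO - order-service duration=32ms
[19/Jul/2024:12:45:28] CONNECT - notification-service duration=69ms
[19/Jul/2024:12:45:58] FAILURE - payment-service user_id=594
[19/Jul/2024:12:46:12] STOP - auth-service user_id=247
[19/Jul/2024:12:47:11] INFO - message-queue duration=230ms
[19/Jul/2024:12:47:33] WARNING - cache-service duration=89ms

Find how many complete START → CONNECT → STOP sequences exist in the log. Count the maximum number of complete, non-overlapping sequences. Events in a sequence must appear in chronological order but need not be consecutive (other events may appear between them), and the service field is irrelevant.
4

To count sequences:

1. Look for pattern: START → CONNECT → STOP
2. Greedily scan the log in chronological order, matching each sequence element in turn (ignoring service)
3. Each time the full pattern completes, increment the count and restart matching from the next event
4. Complete non-overlapping sequences found: 4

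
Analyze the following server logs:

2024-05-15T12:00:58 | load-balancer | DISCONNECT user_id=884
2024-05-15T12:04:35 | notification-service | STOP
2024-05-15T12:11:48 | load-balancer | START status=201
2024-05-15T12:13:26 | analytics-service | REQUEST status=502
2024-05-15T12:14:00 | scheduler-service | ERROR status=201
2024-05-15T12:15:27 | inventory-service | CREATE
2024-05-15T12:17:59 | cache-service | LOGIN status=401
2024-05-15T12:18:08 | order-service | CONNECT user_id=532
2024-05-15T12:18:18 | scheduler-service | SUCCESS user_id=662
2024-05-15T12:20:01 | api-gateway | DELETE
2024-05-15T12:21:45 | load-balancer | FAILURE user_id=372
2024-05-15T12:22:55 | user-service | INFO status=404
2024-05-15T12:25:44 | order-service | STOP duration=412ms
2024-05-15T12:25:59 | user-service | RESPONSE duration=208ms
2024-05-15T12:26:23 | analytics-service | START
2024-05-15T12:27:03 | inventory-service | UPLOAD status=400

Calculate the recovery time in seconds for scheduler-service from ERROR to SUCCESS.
258

To calculate recovery time:

1. Find ERROR event for scheduler-service: 2024-05-15T12:14:00
2. Find next SUCCESS event for scheduler-service: 2024-05-15T12:18:18
3. Recovery time: 2024-05-15T12:18:18 - 2024-05-15T12:14:00 = 258 seconds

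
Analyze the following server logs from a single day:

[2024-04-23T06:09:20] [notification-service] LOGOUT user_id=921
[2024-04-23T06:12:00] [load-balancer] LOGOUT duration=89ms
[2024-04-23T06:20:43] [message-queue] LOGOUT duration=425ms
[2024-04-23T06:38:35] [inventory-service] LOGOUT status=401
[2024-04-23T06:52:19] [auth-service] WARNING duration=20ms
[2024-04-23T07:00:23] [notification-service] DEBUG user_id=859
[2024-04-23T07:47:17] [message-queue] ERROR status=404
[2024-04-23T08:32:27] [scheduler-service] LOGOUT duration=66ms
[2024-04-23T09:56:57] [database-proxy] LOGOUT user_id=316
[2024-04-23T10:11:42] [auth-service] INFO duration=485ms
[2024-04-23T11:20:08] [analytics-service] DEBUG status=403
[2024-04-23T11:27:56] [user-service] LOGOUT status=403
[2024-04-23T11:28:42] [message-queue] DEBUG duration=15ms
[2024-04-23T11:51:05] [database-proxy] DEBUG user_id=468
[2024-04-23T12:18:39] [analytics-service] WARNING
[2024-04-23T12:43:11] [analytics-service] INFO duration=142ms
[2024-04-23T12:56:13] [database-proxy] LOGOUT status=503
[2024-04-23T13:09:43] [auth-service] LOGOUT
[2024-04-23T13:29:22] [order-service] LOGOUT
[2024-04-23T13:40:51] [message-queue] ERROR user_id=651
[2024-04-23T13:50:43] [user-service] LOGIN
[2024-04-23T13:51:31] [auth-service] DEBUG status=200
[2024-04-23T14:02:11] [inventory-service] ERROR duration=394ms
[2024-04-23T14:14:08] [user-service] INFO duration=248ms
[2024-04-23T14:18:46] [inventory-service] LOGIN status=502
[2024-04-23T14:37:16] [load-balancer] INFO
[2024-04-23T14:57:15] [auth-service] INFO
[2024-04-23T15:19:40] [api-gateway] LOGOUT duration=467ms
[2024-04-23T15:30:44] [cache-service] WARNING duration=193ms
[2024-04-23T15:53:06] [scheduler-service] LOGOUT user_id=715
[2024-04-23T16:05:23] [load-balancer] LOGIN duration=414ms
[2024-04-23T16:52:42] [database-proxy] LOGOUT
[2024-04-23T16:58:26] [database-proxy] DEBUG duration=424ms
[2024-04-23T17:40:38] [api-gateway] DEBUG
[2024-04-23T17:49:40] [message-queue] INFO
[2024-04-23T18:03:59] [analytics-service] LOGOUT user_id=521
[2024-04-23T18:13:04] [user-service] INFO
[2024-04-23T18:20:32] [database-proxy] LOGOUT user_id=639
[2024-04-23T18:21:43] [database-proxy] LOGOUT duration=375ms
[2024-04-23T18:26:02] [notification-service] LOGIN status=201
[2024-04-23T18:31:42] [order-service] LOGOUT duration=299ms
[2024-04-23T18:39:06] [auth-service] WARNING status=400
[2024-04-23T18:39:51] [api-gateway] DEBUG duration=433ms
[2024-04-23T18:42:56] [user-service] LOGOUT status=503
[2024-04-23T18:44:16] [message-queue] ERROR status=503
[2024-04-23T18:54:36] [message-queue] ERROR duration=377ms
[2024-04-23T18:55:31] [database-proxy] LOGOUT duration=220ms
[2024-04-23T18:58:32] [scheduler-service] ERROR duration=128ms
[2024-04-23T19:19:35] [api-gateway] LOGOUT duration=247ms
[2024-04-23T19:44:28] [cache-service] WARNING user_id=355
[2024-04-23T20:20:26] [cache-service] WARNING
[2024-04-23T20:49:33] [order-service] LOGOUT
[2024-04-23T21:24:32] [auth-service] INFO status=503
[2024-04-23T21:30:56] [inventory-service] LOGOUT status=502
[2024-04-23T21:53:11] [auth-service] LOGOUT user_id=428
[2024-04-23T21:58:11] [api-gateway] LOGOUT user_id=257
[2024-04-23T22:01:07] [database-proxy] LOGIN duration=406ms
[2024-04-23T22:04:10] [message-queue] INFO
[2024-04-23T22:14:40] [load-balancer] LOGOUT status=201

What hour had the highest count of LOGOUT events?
18

To find the peak hour:

1. Group all LOGOUT events by hour
2. Count events in each hour
3. Find hour with maximum count
4. Peak hour: 18 (with 6 events)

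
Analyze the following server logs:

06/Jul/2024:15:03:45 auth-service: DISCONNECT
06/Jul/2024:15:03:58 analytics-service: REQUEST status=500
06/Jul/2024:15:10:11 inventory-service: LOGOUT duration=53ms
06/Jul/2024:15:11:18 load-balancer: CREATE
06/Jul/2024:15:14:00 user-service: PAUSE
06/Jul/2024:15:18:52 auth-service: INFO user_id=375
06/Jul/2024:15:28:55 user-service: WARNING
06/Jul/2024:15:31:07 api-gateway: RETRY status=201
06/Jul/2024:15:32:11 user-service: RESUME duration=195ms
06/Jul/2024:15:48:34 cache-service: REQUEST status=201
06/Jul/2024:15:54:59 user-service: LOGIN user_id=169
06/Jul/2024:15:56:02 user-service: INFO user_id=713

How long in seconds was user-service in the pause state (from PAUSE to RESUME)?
1091

To calculate state duration:

1. Find PAUSE event for user-service: 06/Jul/2024:15:14:00
2. Find RESUME event for user-service: 06/Jul/2024:15:32:11
3. Calculate duration: 06/Jul/2024:15:32:11 - 06/Jul/2024:15:14:00 = 1091 seconds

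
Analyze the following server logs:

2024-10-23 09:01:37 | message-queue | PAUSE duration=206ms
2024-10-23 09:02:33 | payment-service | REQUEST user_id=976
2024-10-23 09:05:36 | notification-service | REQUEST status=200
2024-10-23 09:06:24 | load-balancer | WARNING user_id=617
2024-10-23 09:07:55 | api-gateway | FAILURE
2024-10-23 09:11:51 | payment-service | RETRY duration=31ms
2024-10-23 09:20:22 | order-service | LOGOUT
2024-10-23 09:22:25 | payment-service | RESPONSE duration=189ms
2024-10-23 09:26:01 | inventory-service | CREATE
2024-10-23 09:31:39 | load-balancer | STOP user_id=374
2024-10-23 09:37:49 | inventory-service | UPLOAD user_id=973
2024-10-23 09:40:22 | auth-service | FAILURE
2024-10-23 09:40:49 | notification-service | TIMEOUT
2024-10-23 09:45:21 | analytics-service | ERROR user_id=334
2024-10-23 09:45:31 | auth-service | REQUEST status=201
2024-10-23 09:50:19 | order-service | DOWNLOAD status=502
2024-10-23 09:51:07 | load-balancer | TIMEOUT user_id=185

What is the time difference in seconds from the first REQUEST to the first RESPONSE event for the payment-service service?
1192

To find the time between events:

1. Locate the first REQUEST event for payment-service: 2024-10-23 09:02:33
2. Locate the first RESPONSE event for payment-service: 2024-10-23 09:22:25
3. Calculate the difference: 2024-10-23 09:22:25 - 2024-10-23 09:02:33 = 1192 seconds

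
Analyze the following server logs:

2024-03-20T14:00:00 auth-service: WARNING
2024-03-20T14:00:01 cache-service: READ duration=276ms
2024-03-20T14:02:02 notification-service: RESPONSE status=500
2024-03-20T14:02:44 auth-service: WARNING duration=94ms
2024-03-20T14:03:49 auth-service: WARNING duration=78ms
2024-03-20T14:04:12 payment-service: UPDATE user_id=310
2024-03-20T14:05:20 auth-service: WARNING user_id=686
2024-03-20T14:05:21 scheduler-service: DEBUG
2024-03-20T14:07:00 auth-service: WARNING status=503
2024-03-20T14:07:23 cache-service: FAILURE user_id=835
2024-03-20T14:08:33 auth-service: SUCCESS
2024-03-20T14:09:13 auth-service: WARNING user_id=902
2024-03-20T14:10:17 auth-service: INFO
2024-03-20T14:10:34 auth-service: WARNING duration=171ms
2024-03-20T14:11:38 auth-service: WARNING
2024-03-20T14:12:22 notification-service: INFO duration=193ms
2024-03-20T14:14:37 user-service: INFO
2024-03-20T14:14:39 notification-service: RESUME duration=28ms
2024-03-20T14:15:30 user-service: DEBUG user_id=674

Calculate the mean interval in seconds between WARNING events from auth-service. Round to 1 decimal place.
99.7

To calculate average interval:

1. Find all WARNING events for auth-service in order
2. Calculate time gaps between consecutive events
3. Compute mean of gaps: 698 / 7 = 99.7 seconds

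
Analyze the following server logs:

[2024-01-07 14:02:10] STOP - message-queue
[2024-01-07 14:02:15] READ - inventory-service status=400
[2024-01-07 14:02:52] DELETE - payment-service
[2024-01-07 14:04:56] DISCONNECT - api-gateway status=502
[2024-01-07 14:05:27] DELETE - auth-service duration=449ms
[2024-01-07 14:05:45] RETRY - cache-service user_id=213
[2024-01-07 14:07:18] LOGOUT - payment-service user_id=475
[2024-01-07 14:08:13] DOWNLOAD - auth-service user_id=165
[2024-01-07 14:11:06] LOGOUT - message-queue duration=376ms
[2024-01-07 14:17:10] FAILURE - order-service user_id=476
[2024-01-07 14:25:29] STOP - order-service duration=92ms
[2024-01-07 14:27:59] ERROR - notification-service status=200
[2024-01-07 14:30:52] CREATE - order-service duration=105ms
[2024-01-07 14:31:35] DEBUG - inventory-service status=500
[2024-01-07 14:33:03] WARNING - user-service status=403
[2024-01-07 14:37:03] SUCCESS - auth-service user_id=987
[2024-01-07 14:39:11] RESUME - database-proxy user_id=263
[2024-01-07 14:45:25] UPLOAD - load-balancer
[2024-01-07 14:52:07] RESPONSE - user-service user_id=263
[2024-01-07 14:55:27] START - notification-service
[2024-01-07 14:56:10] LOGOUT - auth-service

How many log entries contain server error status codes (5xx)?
2

To find matching entries:

1. Pattern to match: server error status codes (5xx)
2. Scan each log entry for the pattern
3. Count matches: 2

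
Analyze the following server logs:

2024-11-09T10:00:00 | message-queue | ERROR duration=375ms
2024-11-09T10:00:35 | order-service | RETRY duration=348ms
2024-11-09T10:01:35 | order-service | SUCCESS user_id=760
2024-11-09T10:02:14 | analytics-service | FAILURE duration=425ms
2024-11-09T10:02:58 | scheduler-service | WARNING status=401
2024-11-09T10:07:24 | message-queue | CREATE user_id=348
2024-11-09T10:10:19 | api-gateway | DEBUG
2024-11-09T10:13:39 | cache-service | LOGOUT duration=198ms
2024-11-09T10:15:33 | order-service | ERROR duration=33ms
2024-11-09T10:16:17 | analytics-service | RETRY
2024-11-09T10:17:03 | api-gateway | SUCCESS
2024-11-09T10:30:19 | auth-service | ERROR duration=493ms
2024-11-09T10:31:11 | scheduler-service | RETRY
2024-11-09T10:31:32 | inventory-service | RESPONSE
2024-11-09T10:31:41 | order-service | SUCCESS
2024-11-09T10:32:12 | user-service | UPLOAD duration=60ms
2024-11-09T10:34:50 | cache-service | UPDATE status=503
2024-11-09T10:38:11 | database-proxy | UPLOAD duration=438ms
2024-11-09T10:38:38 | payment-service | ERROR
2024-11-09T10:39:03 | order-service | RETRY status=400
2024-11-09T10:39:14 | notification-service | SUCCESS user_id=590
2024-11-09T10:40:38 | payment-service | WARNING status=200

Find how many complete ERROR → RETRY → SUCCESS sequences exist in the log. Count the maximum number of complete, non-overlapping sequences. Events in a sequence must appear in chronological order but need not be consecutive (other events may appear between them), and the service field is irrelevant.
4

To count sequences:

1. Look for pattern: ERROR → RETRY → SUCCESS
2. Greedily scan the log in chronological order, matching each sequence element in turn (ignoring service)
3. Each time the full pattern completes, increment the count and restart matching from the next event
4. Complete non-overlapping sequences found: 4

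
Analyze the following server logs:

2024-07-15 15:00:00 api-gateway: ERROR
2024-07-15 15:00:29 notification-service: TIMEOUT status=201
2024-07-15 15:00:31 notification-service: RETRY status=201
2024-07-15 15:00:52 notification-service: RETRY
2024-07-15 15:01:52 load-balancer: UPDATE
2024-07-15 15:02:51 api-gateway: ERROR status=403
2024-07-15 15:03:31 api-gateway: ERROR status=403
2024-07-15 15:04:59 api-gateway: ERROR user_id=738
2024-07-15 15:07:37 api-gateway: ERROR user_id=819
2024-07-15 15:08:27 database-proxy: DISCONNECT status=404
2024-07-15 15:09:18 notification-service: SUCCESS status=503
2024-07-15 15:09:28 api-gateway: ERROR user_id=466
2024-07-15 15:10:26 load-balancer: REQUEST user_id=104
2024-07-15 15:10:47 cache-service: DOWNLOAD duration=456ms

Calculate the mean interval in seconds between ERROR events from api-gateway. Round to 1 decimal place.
113.6

To calculate average interval:

1. Find all ERROR events for api-gateway in order
2. Calculate time gaps between consecutive events
3. Compute mean of gaps: 568 / 5 = 113.6 seconds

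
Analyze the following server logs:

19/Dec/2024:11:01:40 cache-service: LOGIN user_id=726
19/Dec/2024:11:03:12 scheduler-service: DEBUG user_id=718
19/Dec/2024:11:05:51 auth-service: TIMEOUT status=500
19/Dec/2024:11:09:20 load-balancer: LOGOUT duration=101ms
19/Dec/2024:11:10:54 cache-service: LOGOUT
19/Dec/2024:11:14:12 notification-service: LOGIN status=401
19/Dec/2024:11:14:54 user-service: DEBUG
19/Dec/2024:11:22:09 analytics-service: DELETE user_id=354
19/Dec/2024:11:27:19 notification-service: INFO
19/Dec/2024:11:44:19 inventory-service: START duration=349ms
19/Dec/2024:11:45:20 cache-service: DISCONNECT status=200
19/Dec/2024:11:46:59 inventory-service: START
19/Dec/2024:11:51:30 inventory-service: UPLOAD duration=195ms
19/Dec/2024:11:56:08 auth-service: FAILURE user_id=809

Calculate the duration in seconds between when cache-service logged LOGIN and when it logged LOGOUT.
554

To find the time between events:

1. Locate the first LOGIN event for cache-service: 19/Dec/2024:11:01:40
2. Locate the first LOGOUT event for cache-service: 19/Dec/2024:11:10:54
3. Calculate the difference: 19/Dec/2024:11:10:54 - 19/Dec/2024:11:01:40 = 554 seconds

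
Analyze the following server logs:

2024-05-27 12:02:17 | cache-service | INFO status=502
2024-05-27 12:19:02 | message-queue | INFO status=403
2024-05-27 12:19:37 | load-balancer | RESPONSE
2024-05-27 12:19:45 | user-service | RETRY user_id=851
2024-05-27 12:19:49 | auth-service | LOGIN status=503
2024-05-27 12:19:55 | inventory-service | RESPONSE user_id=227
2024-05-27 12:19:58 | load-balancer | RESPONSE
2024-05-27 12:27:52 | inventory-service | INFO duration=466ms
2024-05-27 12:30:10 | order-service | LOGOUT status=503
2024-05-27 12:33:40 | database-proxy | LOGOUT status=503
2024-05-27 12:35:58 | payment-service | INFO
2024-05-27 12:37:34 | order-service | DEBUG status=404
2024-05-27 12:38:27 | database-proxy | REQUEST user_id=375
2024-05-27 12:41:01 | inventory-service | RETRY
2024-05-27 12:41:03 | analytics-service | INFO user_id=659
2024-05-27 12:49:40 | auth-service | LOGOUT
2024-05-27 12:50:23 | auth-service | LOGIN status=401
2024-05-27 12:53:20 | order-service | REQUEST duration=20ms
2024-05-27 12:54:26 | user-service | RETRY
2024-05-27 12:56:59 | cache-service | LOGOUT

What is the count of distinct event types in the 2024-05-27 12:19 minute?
4

To count unique event types:

1. Filter events in the minute starting at 2024-05-27 12:19
2. Extract event types from matching entries
3. Count unique types: 4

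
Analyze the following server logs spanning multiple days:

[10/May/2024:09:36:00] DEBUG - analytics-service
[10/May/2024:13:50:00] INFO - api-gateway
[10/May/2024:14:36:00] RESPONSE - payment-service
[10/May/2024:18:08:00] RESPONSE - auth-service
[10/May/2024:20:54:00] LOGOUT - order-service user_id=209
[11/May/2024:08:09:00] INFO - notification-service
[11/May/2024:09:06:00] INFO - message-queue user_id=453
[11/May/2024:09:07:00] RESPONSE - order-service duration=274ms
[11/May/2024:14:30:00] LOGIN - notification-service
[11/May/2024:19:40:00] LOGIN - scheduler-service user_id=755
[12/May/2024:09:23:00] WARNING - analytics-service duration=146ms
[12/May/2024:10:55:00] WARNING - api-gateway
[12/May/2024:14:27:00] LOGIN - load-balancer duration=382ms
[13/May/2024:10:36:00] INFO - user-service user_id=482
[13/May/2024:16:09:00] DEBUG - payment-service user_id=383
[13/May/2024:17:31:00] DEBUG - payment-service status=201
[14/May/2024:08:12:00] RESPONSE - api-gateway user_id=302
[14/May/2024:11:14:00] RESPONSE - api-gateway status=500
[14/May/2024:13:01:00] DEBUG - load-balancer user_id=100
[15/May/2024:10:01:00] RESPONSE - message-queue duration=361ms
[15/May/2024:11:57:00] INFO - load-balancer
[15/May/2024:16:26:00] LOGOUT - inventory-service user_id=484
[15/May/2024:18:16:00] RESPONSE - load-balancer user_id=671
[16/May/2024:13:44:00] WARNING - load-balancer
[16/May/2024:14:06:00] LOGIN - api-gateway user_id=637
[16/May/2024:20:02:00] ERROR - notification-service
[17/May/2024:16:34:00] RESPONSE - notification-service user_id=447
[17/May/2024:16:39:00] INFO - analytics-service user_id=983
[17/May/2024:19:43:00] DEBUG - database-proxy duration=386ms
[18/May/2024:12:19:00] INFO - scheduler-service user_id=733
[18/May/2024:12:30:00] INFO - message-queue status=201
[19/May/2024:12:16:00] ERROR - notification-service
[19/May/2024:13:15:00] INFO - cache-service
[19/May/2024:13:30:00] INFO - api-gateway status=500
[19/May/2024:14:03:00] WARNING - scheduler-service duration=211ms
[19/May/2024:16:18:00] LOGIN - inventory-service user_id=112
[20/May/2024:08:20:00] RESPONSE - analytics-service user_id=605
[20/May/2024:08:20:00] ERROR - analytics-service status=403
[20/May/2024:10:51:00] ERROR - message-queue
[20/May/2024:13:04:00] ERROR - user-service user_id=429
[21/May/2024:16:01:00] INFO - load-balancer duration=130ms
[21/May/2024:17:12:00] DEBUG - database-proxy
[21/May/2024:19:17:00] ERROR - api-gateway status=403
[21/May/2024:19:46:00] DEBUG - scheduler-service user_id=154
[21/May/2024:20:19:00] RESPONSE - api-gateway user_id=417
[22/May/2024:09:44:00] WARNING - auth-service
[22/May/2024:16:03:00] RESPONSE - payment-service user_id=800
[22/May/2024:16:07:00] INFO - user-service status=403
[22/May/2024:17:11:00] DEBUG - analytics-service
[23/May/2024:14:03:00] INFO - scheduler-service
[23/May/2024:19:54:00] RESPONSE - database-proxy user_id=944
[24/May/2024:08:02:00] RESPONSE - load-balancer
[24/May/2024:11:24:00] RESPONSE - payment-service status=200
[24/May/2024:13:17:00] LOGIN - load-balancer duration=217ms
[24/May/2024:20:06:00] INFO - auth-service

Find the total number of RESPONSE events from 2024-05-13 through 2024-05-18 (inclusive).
5

To filter by date range:

1. Date range: 2024-05-13 through 2024-05-18, both dates inclusive
2. Filter for RESPONSE events whose date falls in this range
3. Count matching events: 5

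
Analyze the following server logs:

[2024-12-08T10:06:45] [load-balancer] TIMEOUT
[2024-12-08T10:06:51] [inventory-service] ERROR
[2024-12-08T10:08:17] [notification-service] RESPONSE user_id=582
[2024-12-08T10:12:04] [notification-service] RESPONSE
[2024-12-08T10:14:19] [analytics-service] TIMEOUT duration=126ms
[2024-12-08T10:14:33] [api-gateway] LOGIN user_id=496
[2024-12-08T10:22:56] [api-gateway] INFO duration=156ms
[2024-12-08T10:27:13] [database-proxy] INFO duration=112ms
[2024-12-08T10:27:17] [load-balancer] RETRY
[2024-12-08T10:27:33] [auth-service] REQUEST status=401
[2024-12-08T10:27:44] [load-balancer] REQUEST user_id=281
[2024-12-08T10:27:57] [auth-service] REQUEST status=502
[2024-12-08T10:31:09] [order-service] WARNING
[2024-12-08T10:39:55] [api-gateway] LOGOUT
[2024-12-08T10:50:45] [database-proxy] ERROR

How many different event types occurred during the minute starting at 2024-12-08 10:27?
3

To count unique event types:

1. Filter events in the minute starting at 2024-12-08 10:27
2. Extract event types from matching entries
3. Count unique types: 3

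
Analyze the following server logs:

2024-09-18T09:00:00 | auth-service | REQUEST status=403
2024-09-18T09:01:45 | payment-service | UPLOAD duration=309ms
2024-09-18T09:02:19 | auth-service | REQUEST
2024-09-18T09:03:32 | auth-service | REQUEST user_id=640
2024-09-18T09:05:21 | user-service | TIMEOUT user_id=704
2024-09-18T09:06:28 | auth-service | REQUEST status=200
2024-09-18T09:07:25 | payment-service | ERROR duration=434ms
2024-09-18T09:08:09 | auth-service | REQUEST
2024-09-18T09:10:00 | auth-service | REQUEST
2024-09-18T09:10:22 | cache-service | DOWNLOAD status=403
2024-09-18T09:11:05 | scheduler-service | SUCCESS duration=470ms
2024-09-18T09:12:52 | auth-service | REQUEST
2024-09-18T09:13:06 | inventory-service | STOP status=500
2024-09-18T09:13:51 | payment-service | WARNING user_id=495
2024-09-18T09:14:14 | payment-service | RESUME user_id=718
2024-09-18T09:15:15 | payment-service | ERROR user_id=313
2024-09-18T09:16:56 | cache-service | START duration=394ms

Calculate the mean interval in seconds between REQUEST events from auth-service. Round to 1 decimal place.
128.7

To calculate average interval:

1. Find all REQUEST events for auth-service in order
2. Calculate time gaps between consecutive events
3. Compute mean of gaps: 772 / 6 = 128.7 seconds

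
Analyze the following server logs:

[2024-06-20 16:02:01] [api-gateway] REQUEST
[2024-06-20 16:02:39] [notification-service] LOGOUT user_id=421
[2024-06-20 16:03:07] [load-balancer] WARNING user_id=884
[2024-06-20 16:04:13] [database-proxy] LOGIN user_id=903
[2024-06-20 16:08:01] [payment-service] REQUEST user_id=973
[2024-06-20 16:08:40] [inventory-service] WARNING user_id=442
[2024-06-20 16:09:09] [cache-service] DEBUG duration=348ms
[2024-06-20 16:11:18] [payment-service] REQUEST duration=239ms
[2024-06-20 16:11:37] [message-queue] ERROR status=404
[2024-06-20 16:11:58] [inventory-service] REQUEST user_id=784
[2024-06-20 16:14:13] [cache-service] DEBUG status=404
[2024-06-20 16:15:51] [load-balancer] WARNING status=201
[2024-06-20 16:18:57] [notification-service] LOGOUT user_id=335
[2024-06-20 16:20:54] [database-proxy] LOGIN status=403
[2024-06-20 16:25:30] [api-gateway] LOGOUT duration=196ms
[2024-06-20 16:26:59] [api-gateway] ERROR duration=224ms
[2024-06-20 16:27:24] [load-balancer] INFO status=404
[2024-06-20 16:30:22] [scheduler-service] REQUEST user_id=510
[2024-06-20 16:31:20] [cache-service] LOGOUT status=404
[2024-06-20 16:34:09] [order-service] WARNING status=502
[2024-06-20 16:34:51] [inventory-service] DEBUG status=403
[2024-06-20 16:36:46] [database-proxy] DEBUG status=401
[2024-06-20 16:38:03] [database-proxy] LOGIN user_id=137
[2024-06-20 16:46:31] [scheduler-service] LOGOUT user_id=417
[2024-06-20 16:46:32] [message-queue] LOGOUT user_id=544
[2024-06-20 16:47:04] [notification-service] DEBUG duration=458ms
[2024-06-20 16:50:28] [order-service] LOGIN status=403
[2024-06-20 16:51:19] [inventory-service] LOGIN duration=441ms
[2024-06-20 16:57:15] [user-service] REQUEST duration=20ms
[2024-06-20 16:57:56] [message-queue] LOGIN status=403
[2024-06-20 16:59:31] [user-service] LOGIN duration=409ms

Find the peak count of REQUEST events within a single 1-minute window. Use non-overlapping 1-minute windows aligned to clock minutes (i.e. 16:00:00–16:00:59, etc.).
2

To find the burst window:

1. Divide the log period into non-overlapping 1-minute windows starting at 16:00
2. Count REQUEST events in each window
3. Find the window with maximum count
4. Maximum events in a window: 2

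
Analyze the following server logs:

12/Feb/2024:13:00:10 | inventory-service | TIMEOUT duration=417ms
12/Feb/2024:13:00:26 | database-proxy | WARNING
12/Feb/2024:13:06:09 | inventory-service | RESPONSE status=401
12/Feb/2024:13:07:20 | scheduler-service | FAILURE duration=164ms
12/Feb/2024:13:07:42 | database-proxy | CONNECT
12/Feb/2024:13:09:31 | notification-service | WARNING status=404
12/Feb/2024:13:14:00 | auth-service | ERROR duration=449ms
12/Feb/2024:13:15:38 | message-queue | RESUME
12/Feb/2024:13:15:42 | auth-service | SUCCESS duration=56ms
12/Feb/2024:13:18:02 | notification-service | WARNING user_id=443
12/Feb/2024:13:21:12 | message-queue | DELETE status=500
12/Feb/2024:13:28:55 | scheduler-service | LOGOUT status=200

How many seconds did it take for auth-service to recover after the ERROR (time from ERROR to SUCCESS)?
102

To calculate recovery time:

1. Find ERROR event for auth-service: 12/Feb/2024:13:14:00
2. Find next SUCCESS event for auth-service: 12/Feb/2024:13:15:42
3. Recovery time: 12/Feb/2024:13:15:42 - 12/Feb/2024:13:14:00 = 102 seconds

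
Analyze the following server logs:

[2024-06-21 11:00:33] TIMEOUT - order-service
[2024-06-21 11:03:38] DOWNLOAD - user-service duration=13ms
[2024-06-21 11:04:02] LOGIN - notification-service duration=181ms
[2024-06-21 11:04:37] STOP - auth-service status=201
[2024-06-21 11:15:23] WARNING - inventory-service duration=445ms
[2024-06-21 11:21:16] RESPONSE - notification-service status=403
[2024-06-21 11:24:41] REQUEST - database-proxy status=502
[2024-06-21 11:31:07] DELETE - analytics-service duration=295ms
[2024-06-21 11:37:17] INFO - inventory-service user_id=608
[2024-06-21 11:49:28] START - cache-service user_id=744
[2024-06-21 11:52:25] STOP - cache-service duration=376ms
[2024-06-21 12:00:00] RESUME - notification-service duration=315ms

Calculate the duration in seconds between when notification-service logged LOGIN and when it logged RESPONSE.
1034

To find the time between events:

1. Locate the first LOGIN event for notification-service: 2024-06-21 11:04:02
2. Locate the first RESPONSE event for notification-service: 2024-06-21 11:21:16
3. Calculate the difference: 2024-06-21 11:21:16 - 2024-06-21 11:04:02 = 1034 seconds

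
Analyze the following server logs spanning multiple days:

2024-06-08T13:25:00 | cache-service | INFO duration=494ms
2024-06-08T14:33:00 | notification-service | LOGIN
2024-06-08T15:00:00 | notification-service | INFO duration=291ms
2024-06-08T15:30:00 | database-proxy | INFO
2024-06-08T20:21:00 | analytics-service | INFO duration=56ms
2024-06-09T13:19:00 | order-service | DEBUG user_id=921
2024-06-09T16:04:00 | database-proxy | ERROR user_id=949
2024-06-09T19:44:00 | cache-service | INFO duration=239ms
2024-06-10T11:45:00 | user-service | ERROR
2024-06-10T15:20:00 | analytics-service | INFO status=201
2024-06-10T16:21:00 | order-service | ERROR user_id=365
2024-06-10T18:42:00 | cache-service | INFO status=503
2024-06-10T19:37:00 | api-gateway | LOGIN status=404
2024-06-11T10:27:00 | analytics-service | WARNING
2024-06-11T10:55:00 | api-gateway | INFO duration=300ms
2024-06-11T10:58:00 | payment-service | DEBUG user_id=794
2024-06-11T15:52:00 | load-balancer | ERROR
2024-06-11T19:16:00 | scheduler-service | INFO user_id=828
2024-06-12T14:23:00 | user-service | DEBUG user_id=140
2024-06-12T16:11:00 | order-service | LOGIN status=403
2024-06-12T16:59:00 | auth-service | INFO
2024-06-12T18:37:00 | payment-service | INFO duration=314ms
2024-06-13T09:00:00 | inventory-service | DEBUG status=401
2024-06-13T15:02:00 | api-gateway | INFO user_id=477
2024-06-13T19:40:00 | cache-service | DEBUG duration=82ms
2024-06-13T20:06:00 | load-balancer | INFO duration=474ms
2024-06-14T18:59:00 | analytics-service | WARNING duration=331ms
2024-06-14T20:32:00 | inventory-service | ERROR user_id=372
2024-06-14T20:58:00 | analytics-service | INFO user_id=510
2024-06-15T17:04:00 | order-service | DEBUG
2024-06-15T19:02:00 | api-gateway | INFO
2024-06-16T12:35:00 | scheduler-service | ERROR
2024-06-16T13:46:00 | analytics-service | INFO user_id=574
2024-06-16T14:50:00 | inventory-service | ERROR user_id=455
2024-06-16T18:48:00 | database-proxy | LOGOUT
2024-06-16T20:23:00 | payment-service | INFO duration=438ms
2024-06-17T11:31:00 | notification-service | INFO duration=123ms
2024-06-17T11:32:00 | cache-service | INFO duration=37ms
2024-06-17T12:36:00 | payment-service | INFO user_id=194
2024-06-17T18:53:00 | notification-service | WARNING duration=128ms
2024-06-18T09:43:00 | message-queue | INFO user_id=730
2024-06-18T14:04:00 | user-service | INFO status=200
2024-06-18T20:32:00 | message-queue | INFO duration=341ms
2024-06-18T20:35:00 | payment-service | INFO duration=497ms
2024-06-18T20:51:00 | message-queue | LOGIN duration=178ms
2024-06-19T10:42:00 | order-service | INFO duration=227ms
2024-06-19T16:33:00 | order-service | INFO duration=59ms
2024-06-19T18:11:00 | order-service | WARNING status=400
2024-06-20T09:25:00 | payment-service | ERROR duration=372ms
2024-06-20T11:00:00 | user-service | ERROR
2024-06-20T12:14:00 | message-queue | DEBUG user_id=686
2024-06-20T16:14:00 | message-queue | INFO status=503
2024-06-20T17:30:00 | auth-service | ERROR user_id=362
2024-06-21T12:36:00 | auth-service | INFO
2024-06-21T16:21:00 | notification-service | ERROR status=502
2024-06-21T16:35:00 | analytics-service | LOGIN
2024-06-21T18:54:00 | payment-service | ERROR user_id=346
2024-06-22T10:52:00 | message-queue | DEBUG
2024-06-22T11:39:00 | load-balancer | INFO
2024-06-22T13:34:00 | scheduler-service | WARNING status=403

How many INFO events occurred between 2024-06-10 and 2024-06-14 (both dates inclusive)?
9

To filter by date range:

1. Date range: 2024-06-10 through 2024-06-14, both dates inclusive
2. Filter for INFO events whose date falls in this range
3. Count matching events: 9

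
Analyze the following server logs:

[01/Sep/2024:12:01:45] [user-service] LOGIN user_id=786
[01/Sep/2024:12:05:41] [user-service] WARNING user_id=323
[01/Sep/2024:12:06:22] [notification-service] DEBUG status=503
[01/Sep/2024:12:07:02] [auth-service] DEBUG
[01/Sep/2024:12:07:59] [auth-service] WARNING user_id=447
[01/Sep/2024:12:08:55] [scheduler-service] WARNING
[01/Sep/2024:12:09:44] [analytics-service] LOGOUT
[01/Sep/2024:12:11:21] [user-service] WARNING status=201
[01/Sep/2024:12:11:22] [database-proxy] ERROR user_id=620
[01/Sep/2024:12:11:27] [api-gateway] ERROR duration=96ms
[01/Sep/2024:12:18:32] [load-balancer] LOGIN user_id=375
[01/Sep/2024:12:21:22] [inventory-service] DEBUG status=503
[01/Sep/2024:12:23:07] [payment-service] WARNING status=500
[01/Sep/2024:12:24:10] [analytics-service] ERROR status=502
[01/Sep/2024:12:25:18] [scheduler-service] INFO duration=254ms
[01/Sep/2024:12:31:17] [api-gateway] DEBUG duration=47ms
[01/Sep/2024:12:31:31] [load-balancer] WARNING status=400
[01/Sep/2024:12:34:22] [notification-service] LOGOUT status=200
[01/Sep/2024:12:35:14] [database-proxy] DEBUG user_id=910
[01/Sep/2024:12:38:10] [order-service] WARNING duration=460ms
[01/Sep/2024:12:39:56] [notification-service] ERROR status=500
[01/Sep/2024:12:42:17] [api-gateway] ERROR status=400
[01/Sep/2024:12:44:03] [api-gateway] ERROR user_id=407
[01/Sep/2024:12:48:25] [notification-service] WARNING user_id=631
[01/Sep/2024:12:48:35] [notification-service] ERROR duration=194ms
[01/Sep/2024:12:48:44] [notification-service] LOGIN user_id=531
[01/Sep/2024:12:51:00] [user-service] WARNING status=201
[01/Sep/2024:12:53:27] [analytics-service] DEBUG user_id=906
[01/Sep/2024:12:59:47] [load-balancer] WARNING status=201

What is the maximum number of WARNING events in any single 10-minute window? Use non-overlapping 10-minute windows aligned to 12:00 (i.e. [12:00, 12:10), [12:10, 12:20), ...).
3

To find the burst window:

1. Divide the log period into non-overlapping 10-minute windows starting at 12:00
2. Count WARNING events in each window
3. Find the window with maximum count
4. Maximum events in a window: 3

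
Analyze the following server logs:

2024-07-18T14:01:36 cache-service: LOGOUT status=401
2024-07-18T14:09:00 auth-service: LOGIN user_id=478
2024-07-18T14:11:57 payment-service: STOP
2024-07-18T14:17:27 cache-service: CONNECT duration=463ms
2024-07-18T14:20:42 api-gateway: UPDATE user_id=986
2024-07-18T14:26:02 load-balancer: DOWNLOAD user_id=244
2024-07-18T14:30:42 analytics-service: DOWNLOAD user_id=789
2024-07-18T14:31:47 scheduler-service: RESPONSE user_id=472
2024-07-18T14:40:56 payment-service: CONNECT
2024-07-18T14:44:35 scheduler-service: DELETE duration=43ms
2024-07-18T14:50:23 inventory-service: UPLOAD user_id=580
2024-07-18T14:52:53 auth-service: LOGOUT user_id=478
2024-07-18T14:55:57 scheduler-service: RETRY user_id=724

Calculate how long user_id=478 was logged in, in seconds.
2633

To calculate session duration:

1. Find LOGIN event for user_id=478: 2024-07-18T14:09:00
2. Find LOGOUT event for user_id=478: 2024-07-18T14:52:53
3. Session duration: 2024-07-18T14:52:53 - 2024-07-18T14:09:00 = 2633 seconds (43 minutes)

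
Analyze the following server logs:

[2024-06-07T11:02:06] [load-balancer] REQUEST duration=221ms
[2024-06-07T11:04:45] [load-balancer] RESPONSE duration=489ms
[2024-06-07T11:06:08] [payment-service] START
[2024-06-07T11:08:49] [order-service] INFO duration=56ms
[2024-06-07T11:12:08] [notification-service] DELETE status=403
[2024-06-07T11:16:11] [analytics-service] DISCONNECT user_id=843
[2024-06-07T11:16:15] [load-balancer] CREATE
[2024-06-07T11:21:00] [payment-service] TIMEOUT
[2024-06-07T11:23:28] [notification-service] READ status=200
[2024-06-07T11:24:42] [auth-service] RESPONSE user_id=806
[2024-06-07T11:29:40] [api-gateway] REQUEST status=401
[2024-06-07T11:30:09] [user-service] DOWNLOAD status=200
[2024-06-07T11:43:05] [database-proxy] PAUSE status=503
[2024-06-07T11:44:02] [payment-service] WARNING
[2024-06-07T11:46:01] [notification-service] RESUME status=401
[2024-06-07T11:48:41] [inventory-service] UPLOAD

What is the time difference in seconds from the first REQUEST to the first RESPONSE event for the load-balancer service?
159

To find the time between events:

1. Locate the first REQUEST event for load-balancer: 2024-06-07T11:02:06
2. Locate the first RESPONSE event for load-balancer: 2024-06-07T11:04:45
3. Calculate the difference: 2024-06-07T11:04:45 - 2024-06-07T11:02:06 = 159 seconds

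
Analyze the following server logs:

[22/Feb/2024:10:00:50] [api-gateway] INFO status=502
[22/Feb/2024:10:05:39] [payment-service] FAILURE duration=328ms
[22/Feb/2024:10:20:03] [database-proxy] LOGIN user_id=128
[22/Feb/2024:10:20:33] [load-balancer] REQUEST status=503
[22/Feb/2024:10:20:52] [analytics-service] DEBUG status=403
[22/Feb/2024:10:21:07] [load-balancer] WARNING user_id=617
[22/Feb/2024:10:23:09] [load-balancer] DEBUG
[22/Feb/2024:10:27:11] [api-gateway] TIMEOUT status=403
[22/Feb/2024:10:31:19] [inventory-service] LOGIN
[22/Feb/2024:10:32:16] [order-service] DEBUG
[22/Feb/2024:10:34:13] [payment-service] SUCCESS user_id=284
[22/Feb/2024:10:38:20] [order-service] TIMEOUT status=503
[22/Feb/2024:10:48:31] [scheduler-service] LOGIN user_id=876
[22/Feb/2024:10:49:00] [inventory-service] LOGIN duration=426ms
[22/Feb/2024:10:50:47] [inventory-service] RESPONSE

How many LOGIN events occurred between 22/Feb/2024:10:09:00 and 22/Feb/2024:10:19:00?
0

To count events in the time window:

1. Window boundaries: 22/Feb/2024:10:09:00 to 22/Feb/2024:10:19:00
2. Filter for LOGIN events within this window
3. Count matching events: 0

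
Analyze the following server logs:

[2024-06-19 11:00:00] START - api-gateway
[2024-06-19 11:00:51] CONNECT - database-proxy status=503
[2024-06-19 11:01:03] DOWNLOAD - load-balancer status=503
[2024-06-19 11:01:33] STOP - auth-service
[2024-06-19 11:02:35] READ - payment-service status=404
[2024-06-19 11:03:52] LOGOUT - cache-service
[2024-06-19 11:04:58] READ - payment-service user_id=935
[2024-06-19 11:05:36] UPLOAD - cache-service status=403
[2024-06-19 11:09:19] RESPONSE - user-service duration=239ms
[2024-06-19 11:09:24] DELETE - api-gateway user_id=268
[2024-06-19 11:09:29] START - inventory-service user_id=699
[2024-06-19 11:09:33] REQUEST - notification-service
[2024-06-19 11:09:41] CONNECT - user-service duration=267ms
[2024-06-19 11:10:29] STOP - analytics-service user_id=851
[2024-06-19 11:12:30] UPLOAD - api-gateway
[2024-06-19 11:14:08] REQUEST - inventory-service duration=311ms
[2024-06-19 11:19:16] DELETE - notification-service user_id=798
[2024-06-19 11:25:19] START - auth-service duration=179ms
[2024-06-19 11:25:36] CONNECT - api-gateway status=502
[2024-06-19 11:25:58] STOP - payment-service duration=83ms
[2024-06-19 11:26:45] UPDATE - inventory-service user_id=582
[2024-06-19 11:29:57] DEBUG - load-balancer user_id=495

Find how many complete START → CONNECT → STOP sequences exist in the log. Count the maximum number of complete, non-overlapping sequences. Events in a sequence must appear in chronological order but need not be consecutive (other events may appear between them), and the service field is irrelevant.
3

To count sequences:

1. Look for pattern: START → CONNECT → STOP
2. Greedily scan the log in chronological order, matching each sequence element in turn (ignoring service)
3. Each time the full pattern completes, increment the count and restart matching from the next event
4. Complete non-overlapping sequences found: 3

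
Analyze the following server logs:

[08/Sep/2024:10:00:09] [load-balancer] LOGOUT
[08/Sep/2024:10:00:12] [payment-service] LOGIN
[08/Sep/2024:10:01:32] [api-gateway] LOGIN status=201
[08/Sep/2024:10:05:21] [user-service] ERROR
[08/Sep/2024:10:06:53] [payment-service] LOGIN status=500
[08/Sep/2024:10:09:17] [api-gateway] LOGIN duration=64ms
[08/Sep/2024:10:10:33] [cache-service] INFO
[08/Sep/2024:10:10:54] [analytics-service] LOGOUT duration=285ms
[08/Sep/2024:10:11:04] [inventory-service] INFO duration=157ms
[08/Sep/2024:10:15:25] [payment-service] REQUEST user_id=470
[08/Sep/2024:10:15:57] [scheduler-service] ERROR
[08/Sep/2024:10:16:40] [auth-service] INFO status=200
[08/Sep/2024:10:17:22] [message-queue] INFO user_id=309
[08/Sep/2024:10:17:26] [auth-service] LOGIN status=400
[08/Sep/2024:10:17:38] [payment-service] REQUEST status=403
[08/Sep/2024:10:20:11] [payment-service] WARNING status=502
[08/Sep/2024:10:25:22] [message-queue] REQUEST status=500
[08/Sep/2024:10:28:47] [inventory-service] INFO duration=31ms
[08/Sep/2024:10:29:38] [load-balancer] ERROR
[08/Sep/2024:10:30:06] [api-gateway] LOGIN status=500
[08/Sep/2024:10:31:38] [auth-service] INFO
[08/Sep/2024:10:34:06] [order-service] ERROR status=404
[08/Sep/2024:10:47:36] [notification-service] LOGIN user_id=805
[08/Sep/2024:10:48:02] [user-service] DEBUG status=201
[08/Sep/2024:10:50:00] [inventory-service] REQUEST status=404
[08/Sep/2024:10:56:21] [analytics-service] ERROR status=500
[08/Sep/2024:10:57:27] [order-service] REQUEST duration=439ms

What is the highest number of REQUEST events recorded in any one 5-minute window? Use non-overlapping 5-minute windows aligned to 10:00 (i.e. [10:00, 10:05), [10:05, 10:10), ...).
2

To find the burst window:

1. Divide the log period into non-overlapping 5-minute windows starting at 10:00
2. Count REQUEST events in each window
3. Find the window with maximum count
4. Maximum events in a window: 2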